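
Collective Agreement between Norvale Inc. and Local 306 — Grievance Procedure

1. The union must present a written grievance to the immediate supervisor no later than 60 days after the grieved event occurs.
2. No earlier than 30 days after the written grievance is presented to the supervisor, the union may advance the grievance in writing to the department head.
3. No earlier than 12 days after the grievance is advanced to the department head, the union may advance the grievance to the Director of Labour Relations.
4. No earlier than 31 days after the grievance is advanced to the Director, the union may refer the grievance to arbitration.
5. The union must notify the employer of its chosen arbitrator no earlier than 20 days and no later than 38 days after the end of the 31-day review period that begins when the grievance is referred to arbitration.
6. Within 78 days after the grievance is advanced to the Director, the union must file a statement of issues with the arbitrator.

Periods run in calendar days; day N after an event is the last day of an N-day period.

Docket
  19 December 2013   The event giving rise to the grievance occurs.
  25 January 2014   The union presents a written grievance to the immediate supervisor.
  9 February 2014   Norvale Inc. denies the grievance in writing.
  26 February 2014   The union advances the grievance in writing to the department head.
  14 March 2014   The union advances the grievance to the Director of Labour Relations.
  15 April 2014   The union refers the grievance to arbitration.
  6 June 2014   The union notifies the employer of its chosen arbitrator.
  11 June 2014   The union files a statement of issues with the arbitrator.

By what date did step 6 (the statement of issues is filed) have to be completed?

Step 6 runs from 14 March 2014, when the grievance is advanced to the Director. 78 days after 14 March 2014 is 31 May 2014.

31 May 2014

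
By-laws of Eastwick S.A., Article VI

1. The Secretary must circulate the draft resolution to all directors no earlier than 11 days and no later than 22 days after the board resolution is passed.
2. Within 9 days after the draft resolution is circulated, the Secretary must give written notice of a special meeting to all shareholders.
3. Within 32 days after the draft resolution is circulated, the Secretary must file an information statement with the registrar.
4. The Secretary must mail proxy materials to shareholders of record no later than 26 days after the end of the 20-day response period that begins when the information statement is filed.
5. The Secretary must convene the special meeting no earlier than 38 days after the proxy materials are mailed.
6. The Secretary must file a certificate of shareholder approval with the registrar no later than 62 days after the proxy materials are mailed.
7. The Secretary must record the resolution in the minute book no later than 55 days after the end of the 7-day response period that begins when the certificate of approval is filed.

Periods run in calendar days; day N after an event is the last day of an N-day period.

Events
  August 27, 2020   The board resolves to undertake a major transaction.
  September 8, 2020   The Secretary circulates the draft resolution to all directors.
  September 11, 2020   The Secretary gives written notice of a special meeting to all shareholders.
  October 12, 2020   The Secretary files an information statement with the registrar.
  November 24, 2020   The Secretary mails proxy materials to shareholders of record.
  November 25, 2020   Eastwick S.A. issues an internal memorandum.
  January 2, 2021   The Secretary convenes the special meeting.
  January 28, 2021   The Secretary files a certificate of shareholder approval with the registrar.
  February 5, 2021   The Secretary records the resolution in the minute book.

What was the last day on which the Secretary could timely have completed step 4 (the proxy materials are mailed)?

November 27, 2020

The information statement is filed on October 12, 2020; the 20-day response period therefore ends November 1, 2020, and step 4 runs from that date. 26 days after November 1, 2020 is November 27, 2020.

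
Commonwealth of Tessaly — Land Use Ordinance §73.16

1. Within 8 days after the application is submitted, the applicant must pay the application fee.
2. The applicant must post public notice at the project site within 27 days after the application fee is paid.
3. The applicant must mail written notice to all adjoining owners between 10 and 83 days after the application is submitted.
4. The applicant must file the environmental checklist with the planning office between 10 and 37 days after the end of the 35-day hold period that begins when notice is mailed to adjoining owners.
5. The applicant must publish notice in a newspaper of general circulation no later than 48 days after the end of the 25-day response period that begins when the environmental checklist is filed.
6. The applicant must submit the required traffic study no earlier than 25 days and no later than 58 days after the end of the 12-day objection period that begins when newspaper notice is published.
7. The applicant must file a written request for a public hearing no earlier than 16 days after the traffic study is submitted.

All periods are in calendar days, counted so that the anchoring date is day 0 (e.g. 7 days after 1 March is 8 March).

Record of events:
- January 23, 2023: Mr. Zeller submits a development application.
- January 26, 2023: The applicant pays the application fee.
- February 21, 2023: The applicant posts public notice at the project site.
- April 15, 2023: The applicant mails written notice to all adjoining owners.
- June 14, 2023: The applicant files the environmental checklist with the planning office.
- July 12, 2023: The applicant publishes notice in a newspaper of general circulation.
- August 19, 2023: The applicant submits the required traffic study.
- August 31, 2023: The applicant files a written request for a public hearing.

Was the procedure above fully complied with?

No

(1) due by January 23, 2023 + 8 days = January 31, 2023; done January 26, 2023 — timely.
(2) due by January 26, 2023 + 27 days = February 22, 2023; done February 21, 2023 — timely.
(3) the permitted window runs from January 23, 2023 + 10 = February 2, 2023 to January 23, 2023 + 83 = April 16, 2023; done April 15, 2023 — within the window.
(4) the permitted window runs from May 20, 2023 + 10 = May 30, 2023 to May 20, 2023 + 37 = June 26, 2023; June 14, 2023 falls inside that range.
(5) due by July 9, 2023 + 48 days = August 26, 2023; July 12, 2023 is within that limit.
(6) the permitted window runs from July 24, 2023 + 25 = August 18, 2023 to July 24, 2023 + 58 = September 20, 2023; August 19, 2023 falls inside that range.
(7) permitted from August 19, 2023 + 16 days = September 4, 2023 onward; acted on August 31, 2023, 4 days prematurely.
That is the first point of non-compliance.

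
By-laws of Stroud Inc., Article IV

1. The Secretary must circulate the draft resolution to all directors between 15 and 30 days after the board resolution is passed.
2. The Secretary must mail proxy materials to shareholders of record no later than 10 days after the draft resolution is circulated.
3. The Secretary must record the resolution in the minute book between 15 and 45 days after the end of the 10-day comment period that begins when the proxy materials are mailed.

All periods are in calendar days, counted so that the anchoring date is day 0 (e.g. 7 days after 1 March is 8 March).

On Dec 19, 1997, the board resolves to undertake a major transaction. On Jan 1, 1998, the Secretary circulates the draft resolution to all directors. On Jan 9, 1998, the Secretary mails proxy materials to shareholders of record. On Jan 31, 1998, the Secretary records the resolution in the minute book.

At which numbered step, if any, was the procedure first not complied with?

Step 1

Step 1 — 15 and 30 days from Dec 19, 1997 (when the board resolution is passed) are Jan 3, 1998 and Jan 18, 1998 respectively; done Jan 1, 1998 — 2 days before the window opened.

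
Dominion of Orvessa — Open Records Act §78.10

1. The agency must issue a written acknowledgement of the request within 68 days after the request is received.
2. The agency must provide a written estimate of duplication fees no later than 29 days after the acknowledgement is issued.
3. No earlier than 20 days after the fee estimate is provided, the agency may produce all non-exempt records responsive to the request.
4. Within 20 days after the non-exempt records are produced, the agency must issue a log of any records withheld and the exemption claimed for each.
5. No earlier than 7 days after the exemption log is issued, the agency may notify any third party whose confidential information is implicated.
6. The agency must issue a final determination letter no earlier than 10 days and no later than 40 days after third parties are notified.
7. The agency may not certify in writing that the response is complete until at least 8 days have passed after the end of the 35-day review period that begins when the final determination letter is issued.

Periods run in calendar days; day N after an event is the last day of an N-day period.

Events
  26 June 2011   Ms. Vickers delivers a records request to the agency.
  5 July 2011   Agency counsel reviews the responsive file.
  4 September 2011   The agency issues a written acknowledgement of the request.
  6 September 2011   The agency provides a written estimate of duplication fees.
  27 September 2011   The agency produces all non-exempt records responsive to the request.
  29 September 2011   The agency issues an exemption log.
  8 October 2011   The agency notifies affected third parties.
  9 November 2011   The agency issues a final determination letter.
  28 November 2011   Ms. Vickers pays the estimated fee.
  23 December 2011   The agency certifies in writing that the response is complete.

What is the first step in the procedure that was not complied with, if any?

Step 1

Step 1 — counting 68 days from 26 June 2011 (when the request is received) gives a deadline of 2 September 2011; done 4 September 2011 — 2 days late.
No need to go further; step 1 was not satisfied.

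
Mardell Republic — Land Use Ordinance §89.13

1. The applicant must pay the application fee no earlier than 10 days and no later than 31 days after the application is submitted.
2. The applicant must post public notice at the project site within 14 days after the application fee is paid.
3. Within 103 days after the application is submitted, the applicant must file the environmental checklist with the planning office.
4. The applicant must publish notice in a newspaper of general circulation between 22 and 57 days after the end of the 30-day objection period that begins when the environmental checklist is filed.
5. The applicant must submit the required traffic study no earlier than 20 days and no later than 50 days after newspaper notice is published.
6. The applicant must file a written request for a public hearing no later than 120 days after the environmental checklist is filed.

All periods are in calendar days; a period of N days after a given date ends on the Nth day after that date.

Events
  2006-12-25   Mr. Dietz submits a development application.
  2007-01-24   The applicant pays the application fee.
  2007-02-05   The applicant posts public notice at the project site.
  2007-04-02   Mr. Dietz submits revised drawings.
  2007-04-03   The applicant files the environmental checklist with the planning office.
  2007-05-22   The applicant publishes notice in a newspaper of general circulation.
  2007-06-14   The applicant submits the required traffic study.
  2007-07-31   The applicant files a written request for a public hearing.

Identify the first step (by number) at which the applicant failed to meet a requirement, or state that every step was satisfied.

Step 4

(1) the permitted window runs from 2006-12-25 + 10 = 2007-01-04 to 2006-12-25 + 31 = 2007-01-25; 2007-01-24 falls inside that range.
(2) due by 2007-01-24 + 14 days = 2007-02-07; done 2007-02-05 — timely.
(3) due by 2006-12-25 + 103 days = 2007-04-07; done 2007-04-03 — timely.
(4) the permitted window runs from 2007-05-03 + 22 = 2007-05-25 to 2007-05-03 + 57 = 2007-06-29; done 2007-05-22 — 3 days before the window opened.
The procedure was therefore not followed at step 4.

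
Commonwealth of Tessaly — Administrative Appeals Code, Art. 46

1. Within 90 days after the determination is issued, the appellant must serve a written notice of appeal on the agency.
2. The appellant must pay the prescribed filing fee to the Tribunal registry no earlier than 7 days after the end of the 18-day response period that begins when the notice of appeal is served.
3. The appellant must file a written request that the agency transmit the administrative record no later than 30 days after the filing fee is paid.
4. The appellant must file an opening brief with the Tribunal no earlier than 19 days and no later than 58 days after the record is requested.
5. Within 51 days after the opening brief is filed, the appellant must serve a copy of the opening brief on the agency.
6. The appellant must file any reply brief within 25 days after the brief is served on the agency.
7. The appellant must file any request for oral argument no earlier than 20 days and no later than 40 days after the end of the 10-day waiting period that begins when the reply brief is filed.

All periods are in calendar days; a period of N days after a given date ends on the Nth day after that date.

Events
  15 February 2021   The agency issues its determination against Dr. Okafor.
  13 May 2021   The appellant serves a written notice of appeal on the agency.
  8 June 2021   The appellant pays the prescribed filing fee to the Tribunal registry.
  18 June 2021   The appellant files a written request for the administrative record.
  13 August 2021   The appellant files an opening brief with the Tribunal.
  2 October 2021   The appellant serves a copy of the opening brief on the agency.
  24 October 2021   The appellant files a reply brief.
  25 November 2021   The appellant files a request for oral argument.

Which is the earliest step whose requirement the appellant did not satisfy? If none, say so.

Step 1 — counting 90 days from 15 February 2021 (when the determination is issued) gives a deadline of 16 May 2021; completed 13 May 2021, before the deadline.
Step 2 — must wait 7 days from 31 May 2021 (end of the 18-day response period, which began when the notice of appeal is served on 13 May 2021), so not before 7 June 2021; done 8 June 2021 — permitted.
Step 3 — counting 30 days from 8 June 2021 (when the filing fee is paid) gives a deadline of 8 July 2021; completed 18 June 2021, before the deadline.
Step 4 — 19 and 58 days from 18 June 2021 (when the record is requested) are 7 July 2021 and 15 August 2021 respectively; done 13 August 2021, which is between those dates.
Step 5 — counting 51 days from 13 August 2021 (when the opening brief is filed) gives a deadline of 3 October 2021; completed 2 October 2021, before the deadline.
Step 6 — counting 25 days from 2 October 2021 (when the brief is served on the agency) gives a deadline of 27 October 2021; 24 October 2021 is within that limit.
Step 7 — 20 and 40 days from 3 November 2021 (end of the 10-day waiting period, which began when the reply brief is filed on 24 October 2021) are 23 November 2021 and 13 December 2021 respectively; done 25 November 2021 — within the window.

None — every step was satisfied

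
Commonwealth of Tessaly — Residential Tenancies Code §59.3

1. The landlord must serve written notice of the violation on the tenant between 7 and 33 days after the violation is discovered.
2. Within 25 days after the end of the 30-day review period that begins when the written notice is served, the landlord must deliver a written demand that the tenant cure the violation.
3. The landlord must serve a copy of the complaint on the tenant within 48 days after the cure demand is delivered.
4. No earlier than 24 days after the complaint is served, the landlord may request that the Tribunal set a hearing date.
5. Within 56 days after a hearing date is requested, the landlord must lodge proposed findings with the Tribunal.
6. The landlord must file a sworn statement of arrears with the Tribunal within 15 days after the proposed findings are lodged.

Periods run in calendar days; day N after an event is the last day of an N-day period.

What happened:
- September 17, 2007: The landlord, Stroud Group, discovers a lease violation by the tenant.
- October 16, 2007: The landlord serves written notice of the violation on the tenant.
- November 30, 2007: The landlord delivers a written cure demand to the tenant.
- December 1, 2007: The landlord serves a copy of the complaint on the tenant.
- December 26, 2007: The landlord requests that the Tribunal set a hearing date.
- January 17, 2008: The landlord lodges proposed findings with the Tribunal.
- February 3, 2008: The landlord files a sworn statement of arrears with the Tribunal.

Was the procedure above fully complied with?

No

Step 1: the window is 7–33 days after September 17, 2007 (when the violation is discovered), so September 24, 2007 through October 20, 2007; done October 16, 2007, which is between those dates.
Step 2: 25 days after November 15, 2007 (end of the 30-day review period, which began when the written notice is served on October 16, 2007) is December 10, 2007; completed November 30, 2007, before the deadline.
Step 3: 48 days after November 30, 2007 (when the cure demand is delivered) is January 17, 2008; December 1, 2007 is within that limit.
Step 4: the earliest permitted date is 24 days after December 1, 2007 (when the complaint is served), i.e. December 25, 2007; December 26, 2007 is on or after that date.
Step 5: 56 days after December 26, 2007 (when a hearing date is requested) is February 20, 2008; January 17, 2008 is within that limit.
Step 6: 15 days after January 17, 2008 (when the proposed findings are lodged) is February 1, 2008; not done until February 3, 2008, 2 days after the deadline.
That is the first point of non-compliance.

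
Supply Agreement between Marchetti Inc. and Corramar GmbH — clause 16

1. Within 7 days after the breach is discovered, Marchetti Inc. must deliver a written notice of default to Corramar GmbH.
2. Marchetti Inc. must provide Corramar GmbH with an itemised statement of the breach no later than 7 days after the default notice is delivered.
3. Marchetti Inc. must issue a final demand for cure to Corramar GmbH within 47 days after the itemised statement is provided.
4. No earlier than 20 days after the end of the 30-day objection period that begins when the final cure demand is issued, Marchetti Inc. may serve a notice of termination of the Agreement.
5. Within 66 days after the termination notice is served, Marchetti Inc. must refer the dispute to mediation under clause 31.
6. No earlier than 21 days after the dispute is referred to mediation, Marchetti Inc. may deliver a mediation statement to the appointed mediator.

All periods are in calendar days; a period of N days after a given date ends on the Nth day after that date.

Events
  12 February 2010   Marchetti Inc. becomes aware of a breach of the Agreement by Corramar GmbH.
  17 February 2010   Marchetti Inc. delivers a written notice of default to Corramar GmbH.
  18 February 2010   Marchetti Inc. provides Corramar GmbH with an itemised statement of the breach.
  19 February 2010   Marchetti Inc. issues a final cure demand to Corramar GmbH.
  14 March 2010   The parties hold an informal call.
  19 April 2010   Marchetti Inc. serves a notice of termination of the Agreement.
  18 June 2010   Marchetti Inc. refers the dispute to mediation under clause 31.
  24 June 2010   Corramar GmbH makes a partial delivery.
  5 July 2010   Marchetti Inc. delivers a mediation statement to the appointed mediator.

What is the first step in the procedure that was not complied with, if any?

Step 1 — counting 7 days from 12 February 2010 (when the breach is discovered) gives a deadline of 19 February 2010; done 17 February 2010 — timely.
Step 2 — counting 7 days from 17 February 2010 (when the default notice is delivered) gives a deadline of 24 February 2010; 18 February 2010 is within that limit.
Step 3 — counting 47 days from 18 February 2010 (when the itemised statement is provided) gives a deadline of 6 April 2010; 19 February 2010 is within that limit.
Step 4 — must wait 20 days from 21 March 2010 (end of the 30-day objection period, which began when the final cure demand is issued on 19 February 2010), so not before 10 April 2010; done 19 April 2010 — permitted.
Step 5 — counting 66 days from 19 April 2010 (when the termination notice is served) gives a deadline of 24 June 2010; completed 18 June 2010, before the deadline.
Step 6 — must wait 21 days from 18 June 2010 (when the dispute is referred to mediation), so not before 9 July 2010; acted on 5 July 2010, 4 days prematurely.
Later steps need not be reached.

Step 6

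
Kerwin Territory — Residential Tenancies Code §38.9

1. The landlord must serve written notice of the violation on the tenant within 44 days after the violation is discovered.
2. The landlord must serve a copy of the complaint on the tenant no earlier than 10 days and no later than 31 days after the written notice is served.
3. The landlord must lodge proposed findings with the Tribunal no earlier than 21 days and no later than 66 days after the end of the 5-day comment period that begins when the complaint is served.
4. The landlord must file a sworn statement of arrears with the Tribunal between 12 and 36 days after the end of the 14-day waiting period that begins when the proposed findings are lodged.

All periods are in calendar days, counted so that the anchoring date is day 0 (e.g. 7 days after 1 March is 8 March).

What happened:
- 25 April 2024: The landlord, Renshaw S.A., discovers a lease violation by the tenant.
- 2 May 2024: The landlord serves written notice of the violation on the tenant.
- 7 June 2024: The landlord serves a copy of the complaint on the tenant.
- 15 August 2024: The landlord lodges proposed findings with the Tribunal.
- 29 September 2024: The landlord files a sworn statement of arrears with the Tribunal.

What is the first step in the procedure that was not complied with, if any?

Step 2

Step 1: 44 days after 25 April 2024 (when the violation is discovered) is 8 June 2024; completed 2 May 2024, before the deadline.
Step 2: the window is 10–31 days after 2 May 2024 (when the written notice is served), so 12 May 2024 through 2 June 2024; done 7 June 2024 — 5 days after the window closed.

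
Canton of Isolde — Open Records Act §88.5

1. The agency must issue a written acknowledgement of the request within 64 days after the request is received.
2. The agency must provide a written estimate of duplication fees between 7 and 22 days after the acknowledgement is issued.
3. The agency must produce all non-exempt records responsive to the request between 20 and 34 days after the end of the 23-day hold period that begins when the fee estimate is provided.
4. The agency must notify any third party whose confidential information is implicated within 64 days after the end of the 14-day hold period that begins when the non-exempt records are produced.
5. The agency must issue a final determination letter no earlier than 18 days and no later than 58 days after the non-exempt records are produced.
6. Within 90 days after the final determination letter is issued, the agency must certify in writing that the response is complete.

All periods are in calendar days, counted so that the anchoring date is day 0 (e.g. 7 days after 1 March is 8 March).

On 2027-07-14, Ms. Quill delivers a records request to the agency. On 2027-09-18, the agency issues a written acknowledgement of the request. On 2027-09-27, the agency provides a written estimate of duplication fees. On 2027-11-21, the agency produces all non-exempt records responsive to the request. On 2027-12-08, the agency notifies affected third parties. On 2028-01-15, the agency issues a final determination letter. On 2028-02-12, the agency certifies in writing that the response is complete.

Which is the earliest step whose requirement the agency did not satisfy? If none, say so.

(1) due by 2027-07-14 + 64 days = 2027-09-16; done 2027-09-18 — 2 days late.
Later steps need not be reached.

Step 1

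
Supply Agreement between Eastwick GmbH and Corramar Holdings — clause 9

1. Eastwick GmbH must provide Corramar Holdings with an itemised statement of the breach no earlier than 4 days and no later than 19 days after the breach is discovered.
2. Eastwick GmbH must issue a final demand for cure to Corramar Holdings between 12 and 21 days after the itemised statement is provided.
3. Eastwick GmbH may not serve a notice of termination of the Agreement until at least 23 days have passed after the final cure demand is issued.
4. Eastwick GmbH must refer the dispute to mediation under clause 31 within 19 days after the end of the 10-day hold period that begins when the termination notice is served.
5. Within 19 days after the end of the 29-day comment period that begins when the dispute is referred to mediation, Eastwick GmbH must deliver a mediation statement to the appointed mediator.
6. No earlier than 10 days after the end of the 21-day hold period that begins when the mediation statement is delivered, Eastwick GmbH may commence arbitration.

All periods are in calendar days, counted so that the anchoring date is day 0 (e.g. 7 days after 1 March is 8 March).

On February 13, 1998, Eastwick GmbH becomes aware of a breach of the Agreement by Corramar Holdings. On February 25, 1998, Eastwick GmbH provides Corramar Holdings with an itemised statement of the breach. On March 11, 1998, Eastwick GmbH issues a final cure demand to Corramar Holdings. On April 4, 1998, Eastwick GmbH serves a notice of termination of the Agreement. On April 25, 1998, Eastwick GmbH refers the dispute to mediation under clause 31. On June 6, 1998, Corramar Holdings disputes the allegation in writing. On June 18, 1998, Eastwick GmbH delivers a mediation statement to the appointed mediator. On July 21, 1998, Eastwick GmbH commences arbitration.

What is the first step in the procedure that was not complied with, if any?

Step 5

Step 1 — 4 and 19 days from February 13, 1998 (when the breach is discovered) are February 17, 1998 and March 4, 1998 respectively; done February 25, 1998, which is between those dates.
Step 2 — 12 and 21 days from February 25, 1998 (when the itemised statement is provided) are March 9, 1998 and March 18, 1998 respectively; March 11, 1998 falls inside that range.
Step 3 — must wait 23 days from March 11, 1998 (when the final cure demand is issued), so not before April 3, 1998; done April 4, 1998 — permitted.
Step 4 — counting 19 days from April 14, 1998 (end of the 10-day hold period, which began when the termination notice is served on April 4, 1998) gives a deadline of May 3, 1998; completed April 25, 1998, before the deadline.
Step 5 — counting 19 days from May 24, 1998 (end of the 29-day comment period, which began when the dispute is referred to mediation on April 25, 1998) gives a deadline of June 12, 1998; done June 18, 1998 — 6 days late.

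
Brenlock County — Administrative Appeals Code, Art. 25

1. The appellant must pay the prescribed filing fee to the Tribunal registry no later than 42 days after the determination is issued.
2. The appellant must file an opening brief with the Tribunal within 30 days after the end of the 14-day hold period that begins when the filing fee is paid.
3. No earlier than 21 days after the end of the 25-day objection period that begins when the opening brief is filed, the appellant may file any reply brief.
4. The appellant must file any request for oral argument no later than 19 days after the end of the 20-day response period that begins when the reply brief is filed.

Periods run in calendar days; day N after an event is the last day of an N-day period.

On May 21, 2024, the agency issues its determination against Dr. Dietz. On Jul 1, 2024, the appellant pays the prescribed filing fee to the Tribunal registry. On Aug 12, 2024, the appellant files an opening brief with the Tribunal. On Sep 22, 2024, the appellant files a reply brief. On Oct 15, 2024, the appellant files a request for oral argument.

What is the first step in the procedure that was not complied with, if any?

Step 1: 42 days after May 21, 2024 (when the determination is issued) is Jul 2, 2024; done Jul 1, 2024 — timely.
Step 2: 30 days after Jul 15, 2024 (end of the 14-day hold period, which began when the filing fee is paid on Jul 1, 2024) is Aug 14, 2024; Aug 12, 2024 is within that limit.
Step 3: the earliest permitted date is 21 days after Sep 6, 2024 (end of the 25-day objection period, which began when the opening brief is filed on Aug 12, 2024), i.e. Sep 27, 2024; Sep 22, 2024 is 5 days before the earliest permitted date.
The analysis stops there.

Step 3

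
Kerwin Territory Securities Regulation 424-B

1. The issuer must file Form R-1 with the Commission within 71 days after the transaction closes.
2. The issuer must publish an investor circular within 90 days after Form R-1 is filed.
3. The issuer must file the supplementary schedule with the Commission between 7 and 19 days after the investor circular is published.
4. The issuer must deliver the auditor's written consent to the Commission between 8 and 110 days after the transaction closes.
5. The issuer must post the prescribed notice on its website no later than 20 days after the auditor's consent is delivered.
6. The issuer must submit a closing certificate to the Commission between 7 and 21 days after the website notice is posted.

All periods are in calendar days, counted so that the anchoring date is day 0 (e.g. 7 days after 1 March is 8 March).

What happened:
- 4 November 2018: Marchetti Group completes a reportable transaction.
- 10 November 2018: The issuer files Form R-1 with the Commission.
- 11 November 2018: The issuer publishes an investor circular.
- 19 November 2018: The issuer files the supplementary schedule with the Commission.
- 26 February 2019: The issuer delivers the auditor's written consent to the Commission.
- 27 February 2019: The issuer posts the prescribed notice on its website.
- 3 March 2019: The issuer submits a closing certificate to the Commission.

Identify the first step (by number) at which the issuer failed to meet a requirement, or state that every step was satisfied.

Step 4

Step 1: 71 days after 4 November 2018 (when the transaction closes) is 14 January 2019; done 10 November 2018 — timely.
Step 2: 90 days after 10 November 2018 (when Form R-1 is filed) is 8 February 2019; completed 11 November 2018, before the deadline.
Step 3: the window is 7–19 days after 11 November 2018 (when the investor circular is published), so 18 November 2018 through 30 November 2018; done 19 November 2018 — within the window.
Step 4: the window is 8–110 days after 4 November 2018 (when the transaction closes), so 12 November 2018 through 22 February 2019; done 26 February 2019 — 4 days after the window closed.
The analysis stops there.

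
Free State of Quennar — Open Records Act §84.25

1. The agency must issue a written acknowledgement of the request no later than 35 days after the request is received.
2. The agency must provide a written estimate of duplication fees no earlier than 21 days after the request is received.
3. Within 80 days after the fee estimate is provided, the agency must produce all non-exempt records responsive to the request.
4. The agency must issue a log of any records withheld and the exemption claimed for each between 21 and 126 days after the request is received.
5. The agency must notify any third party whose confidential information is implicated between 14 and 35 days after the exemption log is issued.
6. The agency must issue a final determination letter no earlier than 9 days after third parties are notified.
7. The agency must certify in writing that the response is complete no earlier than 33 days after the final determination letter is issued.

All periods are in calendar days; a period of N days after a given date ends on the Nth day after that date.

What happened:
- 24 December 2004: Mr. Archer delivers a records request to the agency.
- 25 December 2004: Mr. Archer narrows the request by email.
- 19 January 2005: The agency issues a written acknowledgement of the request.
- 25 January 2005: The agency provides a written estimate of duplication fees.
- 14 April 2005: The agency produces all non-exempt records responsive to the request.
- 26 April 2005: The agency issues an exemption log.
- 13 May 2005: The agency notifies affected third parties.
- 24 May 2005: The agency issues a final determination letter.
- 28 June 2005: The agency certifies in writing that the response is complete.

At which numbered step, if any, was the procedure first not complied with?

None — every step was satisfied

Step 1: 35 days after 24 December 2004 (when the request is received) is 28 January 2005; completed 19 January 2005, before the deadline.
Step 2: the earliest permitted date is 21 days after 24 December 2004 (when the request is received), i.e. 14 January 2005; 25 January 2005 is on or after that date.
Step 3: 80 days after 25 January 2005 (when the fee estimate is provided) is 15 April 2005; completed 14 April 2005, before the deadline.
Step 4: the window is 21–126 days after 24 December 2004 (when the request is received), so 14 January 2005 through 29 April 2005; 26 April 2005 falls inside that range.
Step 5: the window is 14–35 days after 26 April 2005 (when the exemption log is issued), so 10 May 2005 through 31 May 2005; done 13 May 2005 — within the window.
Step 6: the earliest permitted date is 9 days after 13 May 2005 (when third parties are notified), i.e. 22 May 2005; done 24 May 2005, after the minimum wait.
Step 7: the earliest permitted date is 33 days after 24 May 2005 (when the final determination letter is issued), i.e. 26 June 2005; done 28 June 2005, after the minimum wait.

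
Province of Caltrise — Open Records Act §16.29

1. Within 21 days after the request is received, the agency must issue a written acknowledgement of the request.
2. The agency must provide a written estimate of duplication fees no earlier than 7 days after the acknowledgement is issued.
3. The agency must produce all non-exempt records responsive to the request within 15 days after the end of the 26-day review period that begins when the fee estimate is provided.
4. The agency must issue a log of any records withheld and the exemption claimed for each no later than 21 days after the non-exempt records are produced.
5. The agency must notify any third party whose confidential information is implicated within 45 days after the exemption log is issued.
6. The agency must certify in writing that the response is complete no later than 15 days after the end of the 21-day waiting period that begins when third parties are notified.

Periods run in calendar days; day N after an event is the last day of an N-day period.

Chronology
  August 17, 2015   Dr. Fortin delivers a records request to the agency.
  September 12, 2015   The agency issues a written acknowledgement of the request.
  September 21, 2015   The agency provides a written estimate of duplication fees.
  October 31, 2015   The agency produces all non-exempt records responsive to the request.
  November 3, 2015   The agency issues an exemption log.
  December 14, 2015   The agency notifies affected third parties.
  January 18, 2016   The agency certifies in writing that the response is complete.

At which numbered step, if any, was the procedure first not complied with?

Step 1

(1) due by August 17, 2015 + 21 days = September 7, 2015; done September 12, 2015 — 5 days late.
The analysis stops there.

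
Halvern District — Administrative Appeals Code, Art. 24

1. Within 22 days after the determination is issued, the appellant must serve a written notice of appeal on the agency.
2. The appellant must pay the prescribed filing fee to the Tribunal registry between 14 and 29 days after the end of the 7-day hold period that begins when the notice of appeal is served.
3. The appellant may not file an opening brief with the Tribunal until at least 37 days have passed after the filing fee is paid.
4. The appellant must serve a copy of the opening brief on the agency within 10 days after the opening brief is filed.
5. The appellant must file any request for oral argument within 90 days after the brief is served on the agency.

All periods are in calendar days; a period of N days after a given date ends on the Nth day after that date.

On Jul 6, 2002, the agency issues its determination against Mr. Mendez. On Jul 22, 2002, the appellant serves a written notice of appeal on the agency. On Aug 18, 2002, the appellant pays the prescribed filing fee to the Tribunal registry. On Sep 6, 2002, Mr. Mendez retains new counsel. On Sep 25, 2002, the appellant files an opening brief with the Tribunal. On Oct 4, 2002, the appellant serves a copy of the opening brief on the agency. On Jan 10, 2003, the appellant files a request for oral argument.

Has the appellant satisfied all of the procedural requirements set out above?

(1) due by Jul 6, 2002 + 22 days = Jul 28, 2002; completed Jul 22, 2002, before the deadline.
(2) the permitted window runs from Jul 29, 2002 + 14 = Aug 12, 2002 to Jul 29, 2002 + 29 = Aug 27, 2002; done Aug 18, 2002 — within the window.
(3) permitted from Aug 18, 2002 + 37 days = Sep 24, 2002 onward; Sep 25, 2002 is on or after that date.
(4) due by Sep 25, 2002 + 10 days = Oct 5, 2002; Oct 4, 2002 is within that limit.
(5) due by Oct 4, 2002 + 90 days = Jan 2, 2003; Jan 10, 2003 misses that deadline by 8 days.

No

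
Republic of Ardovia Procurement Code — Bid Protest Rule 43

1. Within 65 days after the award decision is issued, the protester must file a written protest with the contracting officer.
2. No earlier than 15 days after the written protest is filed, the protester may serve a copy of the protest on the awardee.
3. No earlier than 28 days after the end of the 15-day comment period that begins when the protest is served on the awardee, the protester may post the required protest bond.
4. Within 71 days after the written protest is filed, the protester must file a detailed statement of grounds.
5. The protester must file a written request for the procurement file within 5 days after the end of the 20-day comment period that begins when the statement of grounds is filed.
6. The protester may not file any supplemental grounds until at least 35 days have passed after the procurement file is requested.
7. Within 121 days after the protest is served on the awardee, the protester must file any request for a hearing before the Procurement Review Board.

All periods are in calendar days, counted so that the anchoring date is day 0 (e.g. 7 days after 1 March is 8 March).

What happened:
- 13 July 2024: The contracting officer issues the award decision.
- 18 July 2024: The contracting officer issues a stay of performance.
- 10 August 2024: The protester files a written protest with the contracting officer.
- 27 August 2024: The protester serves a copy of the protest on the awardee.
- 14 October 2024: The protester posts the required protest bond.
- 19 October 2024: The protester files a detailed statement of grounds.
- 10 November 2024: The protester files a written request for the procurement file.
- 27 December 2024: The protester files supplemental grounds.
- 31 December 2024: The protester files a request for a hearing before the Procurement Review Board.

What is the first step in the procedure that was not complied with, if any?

Step 1 — counting 65 days from 13 July 2024 (when the award decision is issued) gives a deadline of 16 September 2024; done 10 August 2024 — timely.
Step 2 — must wait 15 days from 10 August 2024 (when the written protest is filed), so not before 25 August 2024; done 27 August 2024, after the minimum wait.
Step 3 — must wait 28 days from 11 September 2024 (end of the 15-day comment period, which began when the protest is served on the awardee on 27 August 2024), so not before 9 October 2024; done 14 October 2024, after the minimum wait.
Step 4 — counting 71 days from 10 August 2024 (when the written protest is filed) gives a deadline of 20 October 2024; done 19 October 2024 — timely.
Step 5 — counting 5 days from 8 November 2024 (end of the 20-day comment period, which began when the statement of grounds is filed on 19 October 2024) gives a deadline of 13 November 2024; done 10 November 2024 — timely.
Step 6 — must wait 35 days from 10 November 2024 (when the procurement file is requested), so not before 15 December 2024; done 27 December 2024, after the minimum wait.
Step 7 — counting 121 days from 27 August 2024 (when the protest is served on the awardee) gives a deadline of 26 December 2024; not done until 31 December 2024, 5 days after the deadline.
The analysis stops there.

Step 7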